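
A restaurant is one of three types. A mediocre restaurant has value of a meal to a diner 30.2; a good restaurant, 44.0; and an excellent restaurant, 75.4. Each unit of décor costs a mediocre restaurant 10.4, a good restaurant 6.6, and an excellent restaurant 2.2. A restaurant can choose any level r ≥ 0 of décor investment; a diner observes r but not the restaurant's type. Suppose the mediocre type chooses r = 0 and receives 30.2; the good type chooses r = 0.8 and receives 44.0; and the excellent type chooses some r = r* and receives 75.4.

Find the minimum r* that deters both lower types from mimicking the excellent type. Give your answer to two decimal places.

Mediocre type (on-path payoff 30.2) won't mimic when 30.2 ≥ 75.4 − 10.4·r*, i.e. r* ≥ 4.35.
Good type (on-path payoff 44.0 − 6.6×0.8 = 38.72) won't mimic when 38.72 ≥ 75.4 − 6.6·r*, i.e. r* ≥ 5.56.
Both must hold, so r* = max(4.35, 5.56) = 5.56. The good type's constraint binds.

5.56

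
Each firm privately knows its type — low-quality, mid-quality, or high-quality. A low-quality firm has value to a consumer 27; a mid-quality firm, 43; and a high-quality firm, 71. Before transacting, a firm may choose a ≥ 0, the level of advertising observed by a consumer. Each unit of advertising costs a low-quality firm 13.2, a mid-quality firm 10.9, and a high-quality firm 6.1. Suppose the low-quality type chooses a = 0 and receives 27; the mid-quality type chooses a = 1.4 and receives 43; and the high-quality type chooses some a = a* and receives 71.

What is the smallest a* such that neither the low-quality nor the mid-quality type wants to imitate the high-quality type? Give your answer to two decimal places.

3.97

Mid-quality type (on-path payoff 43 − 10.9×1.4 = 27.74) won't mimic when 27.74 ≥ 71 − 10.9·a*, i.e. a* ≥ 3.97.
Low-quality type (on-path payoff 27) won't mimic when 27 ≥ 71 − 13.2·a*, i.e. a* ≥ 3.33.
Both must hold, so a* = max(3.33, 3.97) = 3.97. The mid-quality type's constraint binds.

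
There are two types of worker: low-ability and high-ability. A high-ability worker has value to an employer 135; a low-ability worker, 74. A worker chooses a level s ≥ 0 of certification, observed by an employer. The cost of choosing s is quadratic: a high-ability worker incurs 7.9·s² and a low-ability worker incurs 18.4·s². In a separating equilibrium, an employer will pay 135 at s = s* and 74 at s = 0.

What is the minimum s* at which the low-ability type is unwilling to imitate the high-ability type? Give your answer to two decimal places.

The low-ability type at s = 0 receives 74; imitating at s* yields 135 − 18.4·s*².
Indifference: 74 = 135 − 18.4·s*², so s*² = (135 − 74) / 18.4 ≈ 3.3152.
s* = √3.3152 ≈ 1.82.

1.82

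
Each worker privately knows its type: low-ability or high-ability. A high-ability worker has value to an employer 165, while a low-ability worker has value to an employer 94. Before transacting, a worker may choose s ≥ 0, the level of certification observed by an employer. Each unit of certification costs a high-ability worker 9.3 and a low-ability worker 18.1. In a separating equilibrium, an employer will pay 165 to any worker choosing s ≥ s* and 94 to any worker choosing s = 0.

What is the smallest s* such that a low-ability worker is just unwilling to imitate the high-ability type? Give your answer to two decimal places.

3.92

A low-ability worker choosing s = 0 receives 94.
Imitating at s* instead would pay 165 at cost 18.1·s*, netting 165 − 18.1·s*.
Indifference: 94 = 165 − 18.1·s*, so s* = (165 − 94) / 18.1 ≈ 3.92.
This is the low-ability type's binding incentive-compatibility constraint; any s ≥ 3.92 sustains separation on that side.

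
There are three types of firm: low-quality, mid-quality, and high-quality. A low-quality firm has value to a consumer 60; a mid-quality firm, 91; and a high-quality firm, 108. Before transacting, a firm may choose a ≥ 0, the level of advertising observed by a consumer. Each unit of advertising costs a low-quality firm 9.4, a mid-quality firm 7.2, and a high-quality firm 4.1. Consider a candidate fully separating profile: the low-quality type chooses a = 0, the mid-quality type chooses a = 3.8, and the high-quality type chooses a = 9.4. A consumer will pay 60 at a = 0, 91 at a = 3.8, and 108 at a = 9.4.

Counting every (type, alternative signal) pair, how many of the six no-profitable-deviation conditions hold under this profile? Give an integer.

5

Low-quality (own payoff 60): to a=3.8 gives 91 − 9.4×3.8 = 55.28 → no gain ✓; to a=9.4 gives 108 − 9.4×9.4 = 19.64 → no gain ✓.
Mid-quality (own payoff 91 − 7.2×3.8 = 63.64): to a=0 gives 60 → no gain ✓; to a=9.4 gives 108 − 7.2×9.4 = 40.32 → no gain ✓.
High-quality (own payoff 108 − 4.1×9.4 = 69.46): to a=0 gives 60 → no gain ✓; to a=3.8 gives 91 − 4.1×3.8 = 75.42 → profitable ✗.
5 of the 6 constraints hold; not an equilibrium.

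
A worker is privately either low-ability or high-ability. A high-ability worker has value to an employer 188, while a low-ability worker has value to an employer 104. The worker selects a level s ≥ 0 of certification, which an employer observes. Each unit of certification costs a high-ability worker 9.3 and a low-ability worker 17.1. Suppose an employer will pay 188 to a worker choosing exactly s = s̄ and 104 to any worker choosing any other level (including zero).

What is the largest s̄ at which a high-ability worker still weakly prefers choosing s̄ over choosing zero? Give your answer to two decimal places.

Choosing s̄ yields the high-ability type 188 − 9.3·s̄; choosing zero yields 104.
The high-ability type is indifferent at 188 − 9.3·s̄ = 104, i.e. s̄ = (188 − 104) / 9.3 ≈ 9.03.
For any s̄ above 9.03 the high-ability type would rather pool at zero, so separation collapses.

9.03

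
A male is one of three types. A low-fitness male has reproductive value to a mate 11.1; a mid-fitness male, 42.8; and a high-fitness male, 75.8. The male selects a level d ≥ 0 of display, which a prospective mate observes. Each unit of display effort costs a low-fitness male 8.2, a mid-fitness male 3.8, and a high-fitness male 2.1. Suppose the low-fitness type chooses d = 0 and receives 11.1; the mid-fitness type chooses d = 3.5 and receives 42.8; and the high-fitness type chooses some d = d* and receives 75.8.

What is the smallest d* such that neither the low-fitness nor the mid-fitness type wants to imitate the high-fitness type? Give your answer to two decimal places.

12.18

Low-fitness type (on-path payoff 11.1) won't mimic when 11.1 ≥ 75.8 − 8.2·d*, i.e. d* ≥ 7.89.
Mid-fitness type (on-path payoff 42.8 − 3.8×3.5 = 29.5) won't mimic when 29.5 ≥ 75.8 − 3.8·d*, i.e. d* ≥ 12.18.
Both must hold, so d* = max(7.89, 12.18) = 12.18. The mid-fitness type's constraint binds.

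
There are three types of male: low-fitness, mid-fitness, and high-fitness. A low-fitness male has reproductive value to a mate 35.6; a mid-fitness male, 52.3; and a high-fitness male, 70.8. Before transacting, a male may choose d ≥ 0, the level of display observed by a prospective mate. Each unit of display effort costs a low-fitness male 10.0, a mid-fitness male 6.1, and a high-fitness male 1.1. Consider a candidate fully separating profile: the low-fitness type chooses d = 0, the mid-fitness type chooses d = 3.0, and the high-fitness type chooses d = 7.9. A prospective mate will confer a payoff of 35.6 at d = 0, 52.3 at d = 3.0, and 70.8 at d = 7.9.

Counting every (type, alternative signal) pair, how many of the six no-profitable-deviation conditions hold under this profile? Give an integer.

5

High-fitness (own payoff 70.8 − 1.1×7.9 = 62.11): to d=0 gives 35.6 → no gain ✓; to d=3.0 gives 52.3 − 1.1×3.0 = 49 → no gain ✓.
Low-fitness (own payoff 35.6): to d=3.0 gives 52.3 − 10.0×3.0 = 22.3 → no gain ✓; to d=7.9 gives 70.8 − 10.0×7.9 = -8.2 → no gain ✓.
Mid-fitness (own payoff 52.3 − 6.1×3.0 = 34): to d=0 gives 35.6 → profitable ✗; to d=7.9 gives 70.8 − 6.1×7.9 = 22.61 → no gain ✓.
5 of the 6 constraints hold; not an equilibrium.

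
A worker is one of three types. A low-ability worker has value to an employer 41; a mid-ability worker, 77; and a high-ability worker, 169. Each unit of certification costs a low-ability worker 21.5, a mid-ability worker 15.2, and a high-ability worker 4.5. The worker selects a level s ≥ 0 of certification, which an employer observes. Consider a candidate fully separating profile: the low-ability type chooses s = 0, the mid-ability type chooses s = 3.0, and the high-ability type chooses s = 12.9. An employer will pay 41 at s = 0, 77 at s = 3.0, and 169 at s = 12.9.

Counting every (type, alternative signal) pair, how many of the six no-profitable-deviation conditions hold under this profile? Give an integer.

Mid-ability (own payoff 77 − 15.2×3.0 = 31.4): to s=0 gives 41 → profitable ✗; to s=12.9 gives 169 − 15.2×12.9 = -27.08 → no gain ✓.
Low-ability (own payoff 41): to s=3.0 gives 77 − 21.5×3.0 = 12.5 → no gain ✓; to s=12.9 gives 169 − 21.5×12.9 = -108.35 → no gain ✓.
High-ability (own payoff 169 − 4.5×12.9 = 110.95): to s=0 gives 41 → no gain ✓; to s=3.0 gives 77 − 4.5×3.0 = 63.5 → no gain ✓.
5 of the 6 constraints hold; not an equilibrium.

5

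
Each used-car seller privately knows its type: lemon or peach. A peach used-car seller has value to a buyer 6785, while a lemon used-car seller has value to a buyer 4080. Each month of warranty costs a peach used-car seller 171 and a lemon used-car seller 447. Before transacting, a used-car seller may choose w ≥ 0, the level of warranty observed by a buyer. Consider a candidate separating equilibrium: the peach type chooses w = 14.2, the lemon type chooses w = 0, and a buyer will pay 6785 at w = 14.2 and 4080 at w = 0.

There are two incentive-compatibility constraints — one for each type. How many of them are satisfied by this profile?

Lemon type: stay at 0 → 4080; mimic → 6785 − 447 × 14.2 = 437.6. IC holds (4080 ≥ 437.6).
Peach type: signal → 6785 − 171 × 14.2 = 4356.8; deviate to 0 → 4080. IC holds (4356.8 ≥ 4080).
2 of 2 constraints hold, so this is a separating equilibrium.

2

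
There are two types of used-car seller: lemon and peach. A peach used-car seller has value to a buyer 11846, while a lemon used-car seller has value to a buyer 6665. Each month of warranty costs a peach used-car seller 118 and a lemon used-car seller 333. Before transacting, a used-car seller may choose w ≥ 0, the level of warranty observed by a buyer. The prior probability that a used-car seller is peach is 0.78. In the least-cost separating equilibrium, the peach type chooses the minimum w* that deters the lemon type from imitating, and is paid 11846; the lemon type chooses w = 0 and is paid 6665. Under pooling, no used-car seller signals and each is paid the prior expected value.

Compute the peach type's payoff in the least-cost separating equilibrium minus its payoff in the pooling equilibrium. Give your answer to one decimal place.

Least-cost separating signal: w* solves 6665 = 11846 − 333·w*, so w* = (11846 − 6665)/333 ≈ 15.5586.
Peach type's separating payoff: 11846 − 118 × w* = 11846 − 118 × (11846 − 6665)/333 = 11846 − 611358/333 ≈ 10010.090.
Pooling payoff: 0.78 × 11846 + 0.22 × 6665 = 10706.18.
Difference: 10010.090 − 10706.18 = -696.09, i.e. -696.1 to one decimal place.
The peach type would prefer the pooling outcome.

-696.1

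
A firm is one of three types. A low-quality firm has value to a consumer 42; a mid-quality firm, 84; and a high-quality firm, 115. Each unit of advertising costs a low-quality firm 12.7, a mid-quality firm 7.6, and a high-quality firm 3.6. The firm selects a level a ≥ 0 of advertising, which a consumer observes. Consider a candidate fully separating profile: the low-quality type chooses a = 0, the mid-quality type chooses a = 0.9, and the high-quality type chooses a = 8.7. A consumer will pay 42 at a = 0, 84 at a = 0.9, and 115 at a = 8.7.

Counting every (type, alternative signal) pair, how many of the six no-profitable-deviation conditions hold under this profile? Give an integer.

Mid-quality (own payoff 84 − 7.6×0.9 = 77.16): to a=0 gives 42 → no gain ✓; to a=8.7 gives 115 − 7.6×8.7 = 48.88 → no gain ✓.
High-quality (own payoff 115 − 3.6×8.7 = 83.68): to a=0 gives 42 → no gain ✓; to a=0.9 gives 84 − 3.6×0.9 = 80.76 → no gain ✓.
Low-quality (own payoff 42): to a=0.9 gives 84 − 12.7×0.9 = 72.57 → profitable ✗; to a=8.7 gives 115 − 12.7×8.7 = 4.51 → no gain ✓.
5 of the 6 constraints hold; not an equilibrium.

5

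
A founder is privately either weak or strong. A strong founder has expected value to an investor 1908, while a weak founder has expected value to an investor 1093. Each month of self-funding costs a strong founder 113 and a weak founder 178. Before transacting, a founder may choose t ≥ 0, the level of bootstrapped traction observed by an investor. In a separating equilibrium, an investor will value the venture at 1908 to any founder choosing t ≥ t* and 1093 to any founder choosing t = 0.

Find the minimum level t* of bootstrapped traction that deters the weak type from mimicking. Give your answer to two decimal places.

A weak founder choosing t = 0 receives 1093.
Imitating at t* instead would pay 1908 at cost 178·t*, netting 1908 − 178·t*.
Indifference: 1093 = 1908 − 178·t*, so t* = (1908 − 1093) / 178 ≈ 4.58.
This is the weak type's binding incentive-compatibility constraint; any t ≥ 4.58 sustains separation on that side.

4.58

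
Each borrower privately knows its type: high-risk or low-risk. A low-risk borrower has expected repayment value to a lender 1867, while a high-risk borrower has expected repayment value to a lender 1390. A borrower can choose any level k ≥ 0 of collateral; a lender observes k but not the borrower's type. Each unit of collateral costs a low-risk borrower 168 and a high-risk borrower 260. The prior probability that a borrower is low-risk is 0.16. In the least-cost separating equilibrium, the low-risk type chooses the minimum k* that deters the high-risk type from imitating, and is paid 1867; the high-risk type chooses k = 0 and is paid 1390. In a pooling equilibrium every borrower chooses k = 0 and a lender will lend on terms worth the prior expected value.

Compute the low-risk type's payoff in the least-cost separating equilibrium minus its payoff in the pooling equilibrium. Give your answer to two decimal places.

92.46

Least-cost separating signal: k* solves 1390 = 1867 − 260·k*, so k* = (1867 − 1390)/260 ≈ 1.8346.
Low-risk type's separating payoff: 1867 − 168 × k* = 1867 − 168 × (1867 − 1390)/260 = 1867 − 80136/260 ≈ 1558.7846.
Pooling payoff: 0.16 × 1867 + 0.84 × 1390 = 1466.32.
Difference: 1558.7846 − 1466.32 = 92.4646, i.e. 92.46 to two decimal places.
The low-risk type prefers to separate.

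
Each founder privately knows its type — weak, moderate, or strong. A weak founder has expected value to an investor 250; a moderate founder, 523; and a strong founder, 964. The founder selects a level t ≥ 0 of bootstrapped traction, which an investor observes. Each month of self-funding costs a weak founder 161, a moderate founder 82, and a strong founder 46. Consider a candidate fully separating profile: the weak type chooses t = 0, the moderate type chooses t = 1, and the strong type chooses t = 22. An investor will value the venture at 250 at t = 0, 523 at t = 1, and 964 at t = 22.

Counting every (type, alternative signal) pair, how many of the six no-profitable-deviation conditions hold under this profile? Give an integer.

3

Strong (own payoff 964 − 46×22 = -48): to t=0 gives 250 → profitable ✗; to t=1 gives 523 − 46×1 = 477 → profitable ✗.
Moderate (own payoff 523 − 82×1 = 441): to t=0 gives 250 → no gain ✓; to t=22 gives 964 − 82×22 = -840 → no gain ✓.
Weak (own payoff 250): to t=1 gives 523 − 161×1 = 362 → profitable ✗; to t=22 gives 964 − 161×22 = -2578 → no gain ✓.
3 of the 6 constraints hold; not an equilibrium.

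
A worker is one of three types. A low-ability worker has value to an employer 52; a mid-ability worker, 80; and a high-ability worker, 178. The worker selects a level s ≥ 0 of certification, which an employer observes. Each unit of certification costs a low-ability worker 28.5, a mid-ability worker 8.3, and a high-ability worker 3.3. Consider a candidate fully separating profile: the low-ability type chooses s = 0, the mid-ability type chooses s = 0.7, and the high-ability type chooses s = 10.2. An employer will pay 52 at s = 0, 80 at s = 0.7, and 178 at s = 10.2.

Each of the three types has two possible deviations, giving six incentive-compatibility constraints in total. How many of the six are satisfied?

Low-ability (own payoff 52): to s=0.7 gives 80 − 28.5×0.7 = 60.05 → profitable ✗; to s=10.2 gives 178 − 28.5×10.2 = -112.7 → no gain ✓.
Mid-ability (own payoff 80 − 8.3×0.7 = 74.19): to s=0 gives 52 → no gain ✓; to s=10.2 gives 178 − 8.3×10.2 = 93.34 → profitable ✗.
High-ability (own payoff 178 − 3.3×10.2 = 144.34): to s=0 gives 52 → no gain ✓; to s=0.7 gives 80 − 3.3×0.7 = 77.69 → no gain ✓.
4 of the 6 constraints hold; not an equilibrium.

4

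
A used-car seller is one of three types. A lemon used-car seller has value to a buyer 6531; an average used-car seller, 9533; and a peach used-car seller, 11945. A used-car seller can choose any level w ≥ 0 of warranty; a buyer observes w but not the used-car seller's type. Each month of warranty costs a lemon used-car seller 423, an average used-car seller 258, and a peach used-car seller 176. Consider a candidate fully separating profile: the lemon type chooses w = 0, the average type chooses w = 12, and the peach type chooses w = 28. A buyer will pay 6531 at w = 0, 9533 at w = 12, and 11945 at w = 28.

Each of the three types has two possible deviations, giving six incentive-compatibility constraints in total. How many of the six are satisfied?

Peach (own payoff 11945 − 176×28 = 7017): to w=0 gives 6531 → no gain ✓; to w=12 gives 9533 − 176×12 = 7421 → profitable ✗.
Lemon (own payoff 6531): to w=12 gives 9533 − 423×12 = 4457 → no gain ✓; to w=28 gives 11945 − 423×28 = 101 → no gain ✓.
Average (own payoff 9533 − 258×12 = 6437): to w=0 gives 6531 → profitable ✗; to w=28 gives 11945 − 258×28 = 4721 → no gain ✓.
4 of the 6 constraints hold; not an equilibrium.

4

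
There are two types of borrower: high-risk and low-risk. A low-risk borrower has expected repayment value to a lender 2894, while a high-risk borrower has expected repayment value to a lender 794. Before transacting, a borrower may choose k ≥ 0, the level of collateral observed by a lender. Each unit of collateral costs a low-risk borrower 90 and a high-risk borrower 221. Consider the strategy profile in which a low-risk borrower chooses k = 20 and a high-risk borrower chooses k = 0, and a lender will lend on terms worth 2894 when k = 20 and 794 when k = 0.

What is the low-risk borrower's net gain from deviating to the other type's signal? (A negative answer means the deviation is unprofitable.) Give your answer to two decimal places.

-300.00

Playing k = 20 the low-risk borrower receives 2894 − 90 × 20 = 1094.
Deviating to k = 0 yields 794 instead.
Gain from deviating: 794 − 1094 = -300.00.
The gain is negative, so the low-risk type's incentive-compatibility constraint is satisfied.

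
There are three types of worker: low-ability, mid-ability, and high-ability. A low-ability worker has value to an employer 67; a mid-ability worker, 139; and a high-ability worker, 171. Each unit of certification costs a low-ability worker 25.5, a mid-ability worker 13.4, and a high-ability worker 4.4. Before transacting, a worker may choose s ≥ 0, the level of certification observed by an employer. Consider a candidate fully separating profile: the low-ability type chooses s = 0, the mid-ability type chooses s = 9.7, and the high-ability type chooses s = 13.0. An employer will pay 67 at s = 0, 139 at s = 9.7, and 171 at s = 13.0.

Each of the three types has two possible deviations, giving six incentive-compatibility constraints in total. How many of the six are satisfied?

5

High-ability (own payoff 171 − 4.4×13.0 = 113.8): to s=0 gives 67 → no gain ✓; to s=9.7 gives 139 − 4.4×9.7 = 96.32 → no gain ✓.
Mid-ability (own payoff 139 − 13.4×9.7 = 9.02): to s=0 gives 67 → profitable ✗; to s=13.0 gives 171 − 13.4×13.0 = -3.2 → no gain ✓.
Low-ability (own payoff 67): to s=9.7 gives 139 − 25.5×9.7 = -108.35 → no gain ✓; to s=13.0 gives 171 − 25.5×13.0 = -160.5 → no gain ✓.
5 of the 6 constraints hold; not an equilibrium.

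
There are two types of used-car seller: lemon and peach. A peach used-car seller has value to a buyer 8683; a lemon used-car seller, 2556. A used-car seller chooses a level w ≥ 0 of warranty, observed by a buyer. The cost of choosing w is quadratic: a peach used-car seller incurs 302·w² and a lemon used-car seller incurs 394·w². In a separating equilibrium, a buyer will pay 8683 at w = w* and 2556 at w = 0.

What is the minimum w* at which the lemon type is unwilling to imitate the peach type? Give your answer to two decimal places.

The lemon type at w = 0 receives 2556; imitating at w* yields 8683 − 394·w*².
Indifference: 2556 = 8683 − 394·w*², so w*² = (8683 − 2556) / 394 ≈ 15.5508.
w* = √15.5508 ≈ 3.94.

3.94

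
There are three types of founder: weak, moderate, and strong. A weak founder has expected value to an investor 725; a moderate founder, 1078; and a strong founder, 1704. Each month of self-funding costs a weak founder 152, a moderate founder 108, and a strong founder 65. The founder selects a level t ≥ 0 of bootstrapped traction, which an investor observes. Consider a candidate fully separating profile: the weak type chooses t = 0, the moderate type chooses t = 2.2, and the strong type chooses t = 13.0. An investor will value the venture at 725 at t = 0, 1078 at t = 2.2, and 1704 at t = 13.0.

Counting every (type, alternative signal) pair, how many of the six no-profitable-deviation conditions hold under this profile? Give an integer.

Weak (own payoff 725): to t=2.2 gives 1078 − 152×2.2 = 743.6 → profitable ✗; to t=13.0 gives 1704 − 152×13.0 = -272 → no gain ✓.
Strong (own payoff 1704 − 65×13.0 = 859): to t=0 gives 725 → no gain ✓; to t=2.2 gives 1078 − 65×2.2 = 935 → profitable ✗.
Moderate (own payoff 1078 − 108×2.2 = 840.4): to t=0 gives 725 → no gain ✓; to t=13.0 gives 1704 − 108×13.0 = 300 → no gain ✓.
4 of the 6 constraints hold; not an equilibrium.

4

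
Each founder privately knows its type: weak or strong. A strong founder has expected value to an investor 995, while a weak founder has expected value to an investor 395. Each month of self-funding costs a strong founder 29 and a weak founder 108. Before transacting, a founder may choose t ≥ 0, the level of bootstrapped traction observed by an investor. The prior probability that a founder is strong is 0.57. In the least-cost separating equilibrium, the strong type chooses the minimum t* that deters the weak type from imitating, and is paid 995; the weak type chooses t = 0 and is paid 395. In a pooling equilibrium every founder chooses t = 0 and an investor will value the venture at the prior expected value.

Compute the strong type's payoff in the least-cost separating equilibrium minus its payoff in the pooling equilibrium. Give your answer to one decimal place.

Least-cost separating signal: t* solves 395 = 995 − 108·t*, so t* = (995 − 395)/108 ≈ 5.5556.
Strong type's separating payoff: 995 − 29 × t* = 995 − 29 × (995 − 395)/108 = 995 − 17400/108 ≈ 833.889.
Pooling payoff: 0.57 × 995 + 0.43 × 395 = 737.
Difference: 833.889 − 737 = 96.889, i.e. 96.9 to one decimal place.
The strong type prefers to separate.

96.9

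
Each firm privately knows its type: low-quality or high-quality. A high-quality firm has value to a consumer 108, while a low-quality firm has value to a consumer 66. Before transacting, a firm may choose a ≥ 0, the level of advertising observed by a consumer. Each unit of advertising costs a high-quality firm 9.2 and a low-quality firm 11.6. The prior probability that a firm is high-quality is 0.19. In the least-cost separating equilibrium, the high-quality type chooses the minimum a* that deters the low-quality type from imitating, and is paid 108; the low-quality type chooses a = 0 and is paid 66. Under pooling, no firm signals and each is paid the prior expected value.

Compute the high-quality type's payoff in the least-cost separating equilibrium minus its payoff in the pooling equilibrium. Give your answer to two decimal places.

Least-cost separating signal: a* solves 66 = 108 − 11.6·a*, so a* = (108 − 66)/11.6 ≈ 3.6207.
High-quality type's separating payoff: 108 − 9.2 × a* = 108 − 9.2 × (108 − 66)/11.6 = 108 − 386.4/11.6 ≈ 74.6897.
Pooling payoff: 0.19 × 108 + 0.81 × 66 = 73.98.
Difference: 74.6897 − 73.98 = 0.7097, i.e. 0.71 to two decimal places.
The high-quality type prefers to separate.

0.71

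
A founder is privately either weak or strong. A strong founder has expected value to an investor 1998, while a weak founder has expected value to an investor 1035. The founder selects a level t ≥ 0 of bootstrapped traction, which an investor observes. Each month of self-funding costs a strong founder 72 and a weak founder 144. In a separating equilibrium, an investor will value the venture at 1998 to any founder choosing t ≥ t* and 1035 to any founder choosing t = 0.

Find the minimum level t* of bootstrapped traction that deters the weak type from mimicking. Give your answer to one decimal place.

A weak founder choosing t = 0 receives 1035.
Imitating at t* instead would pay 1998 at cost 144·t*, netting 1998 − 144·t*.
Indifference: 1035 = 1998 − 144·t*, so t* = (1998 − 1035) / 144 ≈ 6.7.
At t* the weak type's incentive constraint just binds; the strong type strictly prefers t* since its per-unit cost is lower.

6.7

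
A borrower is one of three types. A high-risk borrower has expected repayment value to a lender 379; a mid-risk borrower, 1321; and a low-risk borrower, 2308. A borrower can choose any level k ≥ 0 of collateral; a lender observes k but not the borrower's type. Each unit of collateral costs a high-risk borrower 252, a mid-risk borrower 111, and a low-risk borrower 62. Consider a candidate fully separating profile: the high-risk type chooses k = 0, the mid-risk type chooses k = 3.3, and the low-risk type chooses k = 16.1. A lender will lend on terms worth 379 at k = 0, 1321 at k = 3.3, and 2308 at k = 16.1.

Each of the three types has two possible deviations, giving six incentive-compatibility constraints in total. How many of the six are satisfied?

Low-risk (own payoff 2308 − 62×16.1 = 1309.8): to k=0 gives 379 → no gain ✓; to k=3.3 gives 1321 − 62×3.3 = 1116.4 → no gain ✓.
High-risk (own payoff 379): to k=3.3 gives 1321 − 252×3.3 = 489.4 → profitable ✗; to k=16.1 gives 2308 − 252×16.1 = -1749.2 → no gain ✓.
Mid-risk (own payoff 1321 − 111×3.3 = 954.7): to k=0 gives 379 → no gain ✓; to k=16.1 gives 2308 − 111×16.1 = 520.9 → no gain ✓.
5 of the 6 constraints hold; not an equilibrium.

5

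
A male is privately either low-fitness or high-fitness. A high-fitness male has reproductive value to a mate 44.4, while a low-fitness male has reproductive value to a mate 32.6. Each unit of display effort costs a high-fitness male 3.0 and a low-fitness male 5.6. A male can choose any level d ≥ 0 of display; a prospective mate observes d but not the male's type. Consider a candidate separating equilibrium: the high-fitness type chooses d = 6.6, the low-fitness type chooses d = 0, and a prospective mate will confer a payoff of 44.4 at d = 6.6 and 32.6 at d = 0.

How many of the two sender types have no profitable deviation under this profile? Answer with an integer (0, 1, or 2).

1

Low-fitness type: stay at 0 → 32.6; mimic → 44.4 − 5.6 × 6.6 = 7.44. IC holds (32.6 ≥ 7.44).
High-fitness type: signal → 44.4 − 3.0 × 6.6 = 24.6; deviate to 0 → 32.6. IC fails (24.6 < 32.6).
1 of 2 constraints hold, so this profile is not an equilibrium.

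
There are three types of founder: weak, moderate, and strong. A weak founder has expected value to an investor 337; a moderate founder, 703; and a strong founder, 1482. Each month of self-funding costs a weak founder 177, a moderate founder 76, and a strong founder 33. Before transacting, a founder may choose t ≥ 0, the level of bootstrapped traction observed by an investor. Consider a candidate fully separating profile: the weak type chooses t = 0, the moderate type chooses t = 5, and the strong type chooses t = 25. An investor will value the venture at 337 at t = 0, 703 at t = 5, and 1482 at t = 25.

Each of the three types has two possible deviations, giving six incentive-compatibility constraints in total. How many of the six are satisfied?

Weak (own payoff 337): to t=5 gives 703 − 177×5 = -182 → no gain ✓; to t=25 gives 1482 − 177×25 = -2943 → no gain ✓.
Moderate (own payoff 703 − 76×5 = 323): to t=0 gives 337 → profitable ✗; to t=25 gives 1482 − 76×25 = -418 → no gain ✓.
Strong (own payoff 1482 − 33×25 = 657): to t=0 gives 337 → no gain ✓; to t=5 gives 703 − 33×5 = 538 → no gain ✓.
5 of the 6 constraints hold; not an equilibrium.

5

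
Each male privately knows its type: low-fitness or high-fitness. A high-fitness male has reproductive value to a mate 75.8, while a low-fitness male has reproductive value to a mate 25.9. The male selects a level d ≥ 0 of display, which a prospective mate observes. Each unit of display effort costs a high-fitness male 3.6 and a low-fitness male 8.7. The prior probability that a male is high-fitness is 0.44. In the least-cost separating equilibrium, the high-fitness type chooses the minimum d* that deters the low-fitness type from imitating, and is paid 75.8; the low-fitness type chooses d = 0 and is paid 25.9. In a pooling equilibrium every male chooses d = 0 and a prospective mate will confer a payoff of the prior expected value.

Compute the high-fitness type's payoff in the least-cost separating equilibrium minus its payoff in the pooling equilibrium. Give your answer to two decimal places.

Least-cost separating signal: d* solves 25.9 = 75.8 − 8.7·d*, so d* = (75.8 − 25.9)/8.7 ≈ 5.7356.
High-fitness type's separating payoff: 75.8 − 3.6 × d* = 75.8 − 3.6 × (75.8 − 25.9)/8.7 = 75.8 − 179.64/8.7 ≈ 55.1517.
Pooling payoff: 0.44 × 75.8 + 0.56 × 25.9 = 47.856.
Difference: 55.1517 − 47.856 = 7.2957, i.e. 7.30 to two decimal places.
The high-fitness type prefers to separate.

7.30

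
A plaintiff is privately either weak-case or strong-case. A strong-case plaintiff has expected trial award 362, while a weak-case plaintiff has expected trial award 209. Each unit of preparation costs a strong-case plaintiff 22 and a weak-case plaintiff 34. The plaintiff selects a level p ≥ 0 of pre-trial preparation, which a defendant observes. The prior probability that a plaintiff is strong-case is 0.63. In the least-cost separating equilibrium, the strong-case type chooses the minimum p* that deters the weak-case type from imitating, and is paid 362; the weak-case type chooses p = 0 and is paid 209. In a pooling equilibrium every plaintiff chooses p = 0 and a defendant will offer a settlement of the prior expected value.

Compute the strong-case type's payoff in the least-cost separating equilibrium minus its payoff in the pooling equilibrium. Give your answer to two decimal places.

-42.39

Least-cost separating signal: p* solves 209 = 362 − 34·p*, so p* = (362 − 209)/34 = 4.5.
Strong-case type's separating payoff: 362 − 22 × p* = 362 − 22 × (362 − 209)/34 = 362 − 3366/34 = 263.
Pooling payoff: 0.63 × 362 + 0.37 × 209 = 305.39.
Difference: 263 − 305.39 = -42.39.
The strong-case type would prefer the pooling outcome.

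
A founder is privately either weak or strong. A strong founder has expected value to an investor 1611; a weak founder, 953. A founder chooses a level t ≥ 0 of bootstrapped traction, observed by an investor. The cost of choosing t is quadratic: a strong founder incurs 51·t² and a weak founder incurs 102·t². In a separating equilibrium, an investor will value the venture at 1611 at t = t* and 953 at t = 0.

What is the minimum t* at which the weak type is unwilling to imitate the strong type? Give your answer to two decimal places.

2.54

The weak type at t = 0 receives 953; imitating at t* yields 1611 − 102·t*².
Indifference: 953 = 1611 − 102·t*², so t*² = (1611 − 953) / 102 ≈ 6.4510.
t* = √6.4510 ≈ 2.54.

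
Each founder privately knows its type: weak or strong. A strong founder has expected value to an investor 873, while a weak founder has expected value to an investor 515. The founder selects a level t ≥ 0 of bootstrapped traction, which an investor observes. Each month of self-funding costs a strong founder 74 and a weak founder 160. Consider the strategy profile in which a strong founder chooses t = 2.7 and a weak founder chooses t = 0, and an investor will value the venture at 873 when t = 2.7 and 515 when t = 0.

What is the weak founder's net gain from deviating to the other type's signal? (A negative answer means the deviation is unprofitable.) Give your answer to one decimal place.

-74.0

Playing t = 0 the weak founder receives 515.
Deviating to t = 2.7 brings payment 873 at cost 160 × 2.7 = 432, netting 441.
Gain from deviating: 441 − 515 = -74.0.
The gain is negative, so the weak type's incentive-compatibility constraint is satisfied.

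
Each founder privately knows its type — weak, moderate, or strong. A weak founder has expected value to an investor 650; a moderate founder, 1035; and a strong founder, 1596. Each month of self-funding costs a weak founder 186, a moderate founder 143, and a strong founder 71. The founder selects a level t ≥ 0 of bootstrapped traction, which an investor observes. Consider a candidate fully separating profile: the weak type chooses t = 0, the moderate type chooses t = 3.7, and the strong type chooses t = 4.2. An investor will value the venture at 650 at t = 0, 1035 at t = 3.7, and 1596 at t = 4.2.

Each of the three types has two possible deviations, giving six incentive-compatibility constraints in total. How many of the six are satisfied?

Moderate (own payoff 1035 − 143×3.7 = 505.9): to t=0 gives 650 → profitable ✗; to t=4.2 gives 1596 − 143×4.2 = 995.4 → profitable ✗.
Strong (own payoff 1596 − 71×4.2 = 1297.8): to t=0 gives 650 → no gain ✓; to t=3.7 gives 1035 − 71×3.7 = 772.3 → no gain ✓.
Weak (own payoff 650): to t=3.7 gives 1035 − 186×3.7 = 346.8 → no gain ✓; to t=4.2 gives 1596 − 186×4.2 = 814.8 → profitable ✗.
3 of the 6 constraints hold; not an equilibrium.

3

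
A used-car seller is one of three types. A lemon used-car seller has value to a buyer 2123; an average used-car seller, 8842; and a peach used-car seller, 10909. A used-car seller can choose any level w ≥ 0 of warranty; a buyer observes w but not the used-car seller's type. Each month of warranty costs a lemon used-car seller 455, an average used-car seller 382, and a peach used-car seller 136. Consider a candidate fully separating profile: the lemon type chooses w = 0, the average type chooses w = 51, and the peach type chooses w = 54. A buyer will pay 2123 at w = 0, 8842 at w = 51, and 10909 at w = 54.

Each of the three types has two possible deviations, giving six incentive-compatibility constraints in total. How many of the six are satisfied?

4

Average (own payoff 8842 − 382×51 = -10640): to w=0 gives 2123 → profitable ✗; to w=54 gives 10909 − 382×54 = -9719 → profitable ✗.
Peach (own payoff 10909 − 136×54 = 3565): to w=0 gives 2123 → no gain ✓; to w=51 gives 8842 − 136×51 = 1906 → no gain ✓.
Lemon (own payoff 2123): to w=51 gives 8842 − 455×51 = -14363 → no gain ✓; to w=54 gives 10909 − 455×54 = -13661 → no gain ✓.
4 of the 6 constraints hold; not an equilibrium.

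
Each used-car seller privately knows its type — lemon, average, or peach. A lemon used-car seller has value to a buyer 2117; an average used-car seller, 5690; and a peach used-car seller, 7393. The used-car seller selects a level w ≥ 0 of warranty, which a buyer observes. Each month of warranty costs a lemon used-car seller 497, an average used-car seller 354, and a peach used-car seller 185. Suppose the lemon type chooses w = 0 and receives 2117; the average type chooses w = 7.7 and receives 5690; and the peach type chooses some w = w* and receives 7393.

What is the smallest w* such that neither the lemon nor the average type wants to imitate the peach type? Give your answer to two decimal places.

12.51

Lemon type (on-path payoff 2117) won't mimic when 2117 ≥ 7393 − 497·w*, i.e. w* ≥ 10.62.
Average type (on-path payoff 5690 − 354×7.7 = 2964.2) won't mimic when 2964.2 ≥ 7393 − 354·w*, i.e. w* ≥ 12.51.
Both must hold, so w* = max(10.62, 12.51) = 12.51. The average type's constraint binds.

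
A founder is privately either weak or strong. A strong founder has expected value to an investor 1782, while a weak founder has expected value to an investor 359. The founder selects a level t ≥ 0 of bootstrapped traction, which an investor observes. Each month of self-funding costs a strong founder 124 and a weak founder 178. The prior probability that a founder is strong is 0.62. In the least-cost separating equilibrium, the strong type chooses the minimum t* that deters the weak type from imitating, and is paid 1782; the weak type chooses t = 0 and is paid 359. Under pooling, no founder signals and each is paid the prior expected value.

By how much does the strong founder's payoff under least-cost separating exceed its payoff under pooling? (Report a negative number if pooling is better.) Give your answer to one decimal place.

-450.6

Least-cost separating signal: t* solves 359 = 1782 − 178·t*, so t* = (1782 − 359)/178 ≈ 7.9944.
Strong type's separating payoff: 1782 − 124 × t* = 1782 − 124 × (1782 − 359)/178 = 1782 − 176452/178 ≈ 790.697.
Pooling payoff: 0.62 × 1782 + 0.38 × 359 = 1241.26.
Difference: 790.697 − 1241.26 = -450.563, i.e. -450.6 to one decimal place.
The strong type would prefer the pooling outcome.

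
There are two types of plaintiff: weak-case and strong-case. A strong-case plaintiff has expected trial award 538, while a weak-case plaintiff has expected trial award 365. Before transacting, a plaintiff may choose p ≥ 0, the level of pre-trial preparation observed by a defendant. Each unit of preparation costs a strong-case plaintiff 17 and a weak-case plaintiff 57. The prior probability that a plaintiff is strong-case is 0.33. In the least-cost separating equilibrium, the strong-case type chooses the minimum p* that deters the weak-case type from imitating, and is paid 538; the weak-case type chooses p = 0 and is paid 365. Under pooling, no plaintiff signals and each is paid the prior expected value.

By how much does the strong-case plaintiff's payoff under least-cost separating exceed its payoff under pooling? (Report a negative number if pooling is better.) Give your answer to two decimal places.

Least-cost separating signal: p* solves 365 = 538 − 57·p*, so p* = (538 − 365)/57 ≈ 3.0351.
Strong-case type's separating payoff: 538 − 17 × p* = 538 − 17 × (538 − 365)/57 = 538 − 2941/57 ≈ 486.4035.
Pooling payoff: 0.33 × 538 + 0.67 × 365 = 422.09.
Difference: 486.4035 − 422.09 = 64.3135, i.e. 64.31 to two decimal places.
The strong-case type prefers to separate.

64.31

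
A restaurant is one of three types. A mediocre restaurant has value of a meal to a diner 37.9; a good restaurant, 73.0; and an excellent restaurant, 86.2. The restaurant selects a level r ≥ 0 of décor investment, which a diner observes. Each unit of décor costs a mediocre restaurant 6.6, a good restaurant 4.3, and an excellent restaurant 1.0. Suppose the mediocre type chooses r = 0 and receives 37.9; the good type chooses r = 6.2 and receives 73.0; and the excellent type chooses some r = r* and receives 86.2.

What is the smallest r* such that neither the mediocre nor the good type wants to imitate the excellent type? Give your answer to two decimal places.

Mediocre type (on-path payoff 37.9) won't mimic when 37.9 ≥ 86.2 − 6.6·r*, i.e. r* ≥ 7.32.
Good type (on-path payoff 73.0 − 4.3×6.2 = 46.34) won't mimic when 46.34 ≥ 86.2 − 4.3·r*, i.e. r* ≥ 9.27.
Both must hold, so r* = max(7.32, 9.27) = 9.27. The good type's constraint binds.

9.27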